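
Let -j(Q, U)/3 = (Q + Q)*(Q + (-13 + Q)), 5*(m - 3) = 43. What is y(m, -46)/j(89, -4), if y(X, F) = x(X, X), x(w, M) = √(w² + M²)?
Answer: -29*√2/220275 ≈ -0.00018619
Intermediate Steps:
m = 58/5 (m = 3 + (⅕)*43 = 3 + 43/5 = 58/5 ≈ 11.600)
x(w, M) = √(M² + w²)
j(Q, U) = -6*Q*(-13 + 2*Q) (j(Q, U) = -3*(Q + Q)*(Q + (-13 + Q)) = -3*2*Q*(-13 + 2*Q) = -6*Q*(-13 + 2*Q))
y(X, F) = √2*√(X²) (y(X, F) = √(X² + X²) = √(2*X²) = √2*√(X²))
y(m, -46)/j(89, -4) = (√2*√((58/5)²))/((6*89*(13 - 2*89))) = (√2*√(3364/25))/((6*89*(13 - 178))) = (√2*(58/5))/((6*89*(-165))) = (58*√2/5)/(-88110) = (58*√2/5)*(-1/88110) = -29*√2/220275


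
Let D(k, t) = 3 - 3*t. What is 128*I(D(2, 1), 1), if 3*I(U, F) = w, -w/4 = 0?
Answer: 0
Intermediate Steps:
w = 0 (w = -4*0 = 0)
I(U, F) = 0 (I(U, F) = (⅓)*0 = 0)
128*I(D(2, 1), 1) = 128*0 = 0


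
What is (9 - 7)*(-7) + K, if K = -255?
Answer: -269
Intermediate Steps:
(9 - 7)*(-7) + K = (9 - 7)*(-7) - 255 = 2*(-7) - 255 = -14 - 255 = -269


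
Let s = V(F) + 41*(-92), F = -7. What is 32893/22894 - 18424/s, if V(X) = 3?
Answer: 545772773/86287486 ≈ 6.3251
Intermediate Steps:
s = -3769 (s = 3 + 41*(-92) = 3 - 3772 = -3769)
32893/22894 - 18424/s = 32893/22894 - 18424/(-3769) = 32893*(1/22894) - 18424*(-1/3769) = 32893/22894 + 18424/3769 = 545772773/86287486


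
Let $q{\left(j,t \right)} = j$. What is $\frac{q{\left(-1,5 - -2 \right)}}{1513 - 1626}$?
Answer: $\frac{1}{113} \approx 0.0088496$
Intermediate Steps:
$\frac{q{\left(-1,5 - -2 \right)}}{1513 - 1626} = \frac{1}{1513 - 1626} \left(-1\right) = \frac{1}{-113} \left(-1\right) = \left(- \frac{1}{113}\right) \left(-1\right) = \frac{1}{113}$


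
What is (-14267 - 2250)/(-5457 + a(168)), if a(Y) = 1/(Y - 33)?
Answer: 2229795/736694 ≈ 3.0268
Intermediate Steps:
a(Y) = 1/(-33 + Y)
(-14267 - 2250)/(-5457 + a(168)) = (-14267 - 2250)/(-5457 + 1/(-33 + 168)) = -16517/(-5457 + 1/135) = -16517/(-736694/135) = -16517*(-135/736694) = 2229795/736694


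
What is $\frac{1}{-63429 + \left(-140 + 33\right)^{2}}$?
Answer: $- \frac{1}{51980} \approx -1.9238 \cdot 10^{-5}$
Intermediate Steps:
$\frac{1}{-63429 + \left(-140 + 33\right)^{2}} = \frac{1}{-63429 + \left(-107\right)^{2}} = \frac{1}{-63429 + 11449} = \frac{1}{-51980} = - \frac{1}{51980}$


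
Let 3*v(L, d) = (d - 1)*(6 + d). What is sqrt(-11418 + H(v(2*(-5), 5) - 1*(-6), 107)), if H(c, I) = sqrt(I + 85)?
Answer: sqrt(-11418 + 8*sqrt(3)) ≈ 106.79*I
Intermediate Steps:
v(L, d) = (-1 + d)*(6 + d)/3 (v(L, d) = ((d - 1)*(6 + d))/3 = ((-1 + d)*(6 + d))/3 = (-1 + d)*(6 + d)/3)
H(c, I) = sqrt(85 + I)
sqrt(-11418 + H(v(2*(-5), 5) - 1*(-6), 107)) = sqrt(-11418 + sqrt(85 + 107)) = sqrt(-11418 + sqrt(192)) = sqrt(-11418 + 8*sqrt(3))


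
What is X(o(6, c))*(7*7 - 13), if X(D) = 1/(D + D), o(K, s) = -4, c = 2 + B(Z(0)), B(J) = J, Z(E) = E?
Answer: -9/2 ≈ -4.5000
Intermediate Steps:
c = 2 (c = 2 + 0 = 2)
X(D) = 1/(2*D)
X(o(6, c))*(7*7 - 13) = ((½)/(-4))*(7*7 - 13) = ((½)*(-¼))*(49 - 13) = -⅛*36 = -9/2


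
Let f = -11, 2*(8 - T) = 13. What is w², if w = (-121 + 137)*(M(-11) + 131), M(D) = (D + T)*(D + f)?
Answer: 29593600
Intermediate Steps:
T = 3/2 (T = 8 - ½*13 = 8 - 13/2 = 3/2 ≈ 1.5000)
M(D) = (-11 + D)*(3/2 + D) (M(D) = (D + 3/2)*(D - 11) = (3/2 + D)*(-11 + D) = (-11 + D)*(3/2 + D))
w = 5440 (w = (-121 + 137)*((-33/2 + (-11)² - 19/2*(-11)) + 131) = 16*((-33/2 + 121 + 209/2) + 131) = 16*(209 + 131) = 16*340 = 5440)
w² = 5440² = 29593600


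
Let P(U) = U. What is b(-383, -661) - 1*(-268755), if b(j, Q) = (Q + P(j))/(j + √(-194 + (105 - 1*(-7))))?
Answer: 39445839957/146771 + 1044*I*√82/146771 ≈ 2.6876e+5 + 0.064412*I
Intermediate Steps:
b(j, Q) = (Q + j)/(j + I*√82) (b(j, Q) = (Q + j)/(j + √(-194 + (105 - 1*(-7)))) = (Q + j)/(j + √(-194 + (105 + 7))) = (Q + j)/(j + √(-194 + 112)) = (Q + j)/(j + √(-82)) = (Q + j)/(j + I*√82))
b(-383, -661) - 1*(-268755) = (-661 - 383)/(-383 + I*√82) - 1*(-268755) = -1044/(-383 + I*√82) + 268755 = 268755 - 1044/(-383 + I*√82)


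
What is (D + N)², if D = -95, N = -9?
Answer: 10816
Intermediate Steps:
(D + N)² = (-95 - 9)² = (-104)² = 10816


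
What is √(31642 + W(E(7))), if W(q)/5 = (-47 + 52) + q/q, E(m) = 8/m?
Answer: 2*√7918 ≈ 177.97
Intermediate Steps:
W(q) = 30 (W(q) = 5*((-47 + 52) + q/q) = 5*(5 + 1) = 5*6 = 30)
√(31642 + W(E(7))) = √(31642 + 30) = √31672 = 2*√7918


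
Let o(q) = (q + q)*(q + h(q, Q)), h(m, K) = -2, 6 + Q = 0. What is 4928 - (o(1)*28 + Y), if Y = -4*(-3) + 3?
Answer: 4969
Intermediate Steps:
Q = -6 (Q = -6 + 0 = -6)
Y = 15 (Y = 12 + 3 = 15)
o(q) = 2*q*(-2 + q) (o(q) = (q + q)*(q - 2) = (2*q)*(-2 + q) = 2*q*(-2 + q))
4928 - (o(1)*28 + Y) = 4928 - ((2*1*(-2 + 1))*28 + 15) = 4928 - ((2*1*(-1))*28 + 15) = 4928 - (-2*28 + 15) = 4928 - (-56 + 15) = 4928 - 1*(-41) = 4928 + 41 = 4969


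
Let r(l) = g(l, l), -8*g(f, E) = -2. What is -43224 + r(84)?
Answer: -172895/4 ≈ -43224.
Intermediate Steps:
g(f, E) = ¼ (g(f, E) = -⅛*(-2) = ¼)
r(l) = ¼
-43224 + r(84) = -43224 + ¼ = -172895/4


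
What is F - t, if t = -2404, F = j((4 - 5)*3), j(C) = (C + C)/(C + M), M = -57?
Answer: 24041/10 ≈ 2404.1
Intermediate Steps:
j(C) = 2*C/(-57 + C) (j(C) = (C + C)/(C - 57) = (2*C)/(-57 + C) = 2*C/(-57 + C))
F = ⅒ (F = 2*((4 - 5)*3)/(-57 + (4 - 5)*3) = 2*(-1*3)/(-57 - 1*3) = 2*(-3)/(-57 - 3) = 2*(-3)/(-60) = 2*(-3)*(-1/60) = ⅒ ≈ 0.10000)
F - t = ⅒ - 1*(-2404) = ⅒ + 2404 = 24041/10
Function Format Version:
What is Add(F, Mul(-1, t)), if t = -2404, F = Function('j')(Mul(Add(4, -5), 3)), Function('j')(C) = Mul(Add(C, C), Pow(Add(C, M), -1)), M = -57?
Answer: Rational(24041, 10) ≈ 2404.1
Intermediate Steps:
Function('j')(C) = Mul(2, C, Pow(Add(-57, C), -1)) (Function('j')(C) = Mul(Add(C, C), Pow(Add(C, -57), -1)) = Mul(Mul(2, C), Pow(Add(-57, C), -1)) = Mul(2, C, Pow(Add(-57, C), -1)))
F = Rational(1, 10) (F = Mul(2, Mul(Add(4, -5), 3), Pow(Add(-57, Mul(Add(4, -5), 3)), -1)) = Mul(2, Mul(-1, 3), Pow(Add(-57, Mul(-1, 3)), -1)) = Mul(2, -3, Pow(Add(-57, -3), -1)) = Mul(2, -3, Pow(-60, -1)) = Mul(2, -3, Rational(-1, 60)) = Rational(1, 10) ≈ 0.10000)
Add(F, Mul(-1, t)) = Add(Rational(1, 10), Mul(-1, -2404)) = Add(Rational(1, 10), 2404) = Rational(24041, 10)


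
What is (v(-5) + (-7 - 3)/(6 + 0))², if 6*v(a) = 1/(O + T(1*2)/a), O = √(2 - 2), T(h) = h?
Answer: 625/144 ≈ 4.3403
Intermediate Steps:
O = 0 (O = √0 = 0)
v(a) = a/12 (v(a) = 1/(6*(0 + (1*2)/a)) = 1/(6*(0 + 2/a)) = 1/(6*((2/a))) = (a/2)/6 = a/12)
(v(-5) + (-7 - 3)/(6 + 0))² = ((1/12)*(-5) + (-7 - 3)/(6 + 0))² = (-5/12 - 10/6)² = (-5/12 - 10*⅙)² = (-5/12 - 5/3)² = (-25/12)² = 625/144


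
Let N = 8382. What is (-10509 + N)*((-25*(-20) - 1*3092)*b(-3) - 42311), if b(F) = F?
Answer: 73455945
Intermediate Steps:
(-10509 + N)*((-25*(-20) - 1*3092)*b(-3) - 42311) = (-10509 + 8382)*((-25*(-20) - 1*3092)*(-3) - 42311) = -2127*((500 - 3092)*(-3) - 42311) = -2127*(-2592*(-3) - 42311) = -2127*(7776 - 42311) = -2127*(-34535) = 73455945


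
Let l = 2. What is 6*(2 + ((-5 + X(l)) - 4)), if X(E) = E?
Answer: -30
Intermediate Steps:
6*(2 + ((-5 + X(l)) - 4)) = 6*(2 + ((-5 + 2) - 4)) = 6*(2 + (-3 - 4)) = 6*(2 - 7) = 6*(-5) = -30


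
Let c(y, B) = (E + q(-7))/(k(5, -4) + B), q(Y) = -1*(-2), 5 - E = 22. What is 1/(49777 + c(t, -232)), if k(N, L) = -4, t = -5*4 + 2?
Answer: 236/11747387 ≈ 2.0090e-5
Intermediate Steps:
E = -17 (E = 5 - 1*22 = 5 - 22 = -17)
q(Y) = 2
t = -18 (t = -20 + 2 = -18)
c(y, B) = -15/(-4 + B) (c(y, B) = (-17 + 2)/(-4 + B) = -15/(-4 + B))
1/(49777 + c(t, -232)) = 1/(49777 - 15/(-4 - 232)) = 1/(49777 - 15/(-236)) = 1/(49777 - 15*(-1/236)) = 1/(49777 + 15/236) = 1/(11747387/236) = 236/11747387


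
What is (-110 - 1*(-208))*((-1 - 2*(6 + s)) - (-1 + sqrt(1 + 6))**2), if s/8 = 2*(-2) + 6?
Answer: -5194 + 196*sqrt(7) ≈ -4675.4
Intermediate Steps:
s = 16 (s = 8*(2*(-2) + 6) = 8*(-4 + 6) = 8*2 = 16)
(-110 - 1*(-208))*((-1 - 2*(6 + s)) - (-1 + sqrt(1 + 6))**2) = (-110 - 1*(-208))*((-1 - 2*(6 + 16)) - (-1 + sqrt(1 + 6))**2) = (-110 + 208)*((-1 - 2*22) - (-1 + sqrt(7))**2) = 98*((-1 - 44) - (-1 + sqrt(7))**2) = 98*(-45 - (-1 + sqrt(7))**2) = -4410 - 98*(-1 + sqrt(7))**2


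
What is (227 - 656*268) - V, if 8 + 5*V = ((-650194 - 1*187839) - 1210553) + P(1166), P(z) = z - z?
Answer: 1170689/5 ≈ 2.3414e+5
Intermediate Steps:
P(z) = 0
V = -2048594/5 (V = -8/5 + (((-650194 - 1*187839) - 1210553) + 0)/5 = -8/5 + (((-650194 - 187839) - 1210553) + 0)/5 = -8/5 + ((-838033 - 1210553) + 0)/5 = -8/5 + (-2048586 + 0)/5 = -8/5 + (1/5)*(-2048586) = -8/5 - 2048586/5 = -2048594/5 ≈ -4.0972e+5)
(227 - 656*268) - V = (227 - 656*268) - 1*(-2048594/5) = (227 - 175808) + 2048594/5 = -175581 + 2048594/5 = 1170689/5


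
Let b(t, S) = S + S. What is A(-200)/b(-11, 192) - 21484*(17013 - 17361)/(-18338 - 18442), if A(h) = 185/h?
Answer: -1913989273/9415680 ≈ -203.28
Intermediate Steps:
b(t, S) = 2*S
A(-200)/b(-11, 192) - 21484*(17013 - 17361)/(-18338 - 18442) = (185/(-200))/((2*192)) - 21484*(17013 - 17361)/(-18338 - 18442) = (185*(-1/200))/384 - 21484/((-36780/(-348))) = -37/40*1/384 - 21484/((-36780*(-1/348))) = -37/15360 - 21484/3065/29 = -37/15360 - 21484*29/3065 = -37/15360 - 623036/3065 = -1913989273/9415680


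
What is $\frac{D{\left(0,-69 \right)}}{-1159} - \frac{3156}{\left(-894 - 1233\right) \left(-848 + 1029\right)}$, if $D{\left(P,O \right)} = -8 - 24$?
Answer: $\frac{5325796}{148733311} \approx 0.035808$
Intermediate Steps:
$D{\left(P,O \right)} = -32$ ($D{\left(P,O \right)} = -8 - 24 = -32$)
$\frac{D{\left(0,-69 \right)}}{-1159} - \frac{3156}{\left(-894 - 1233\right) \left(-848 + 1029\right)} = - \frac{32}{-1159} - \frac{3156}{\left(-894 - 1233\right) \left(-848 + 1029\right)} = \left(-32\right) \left(- \frac{1}{1159}\right) - \frac{3156}{\left(-2127\right) 181} = \frac{32}{1159} - \frac{3156}{-384987} = \frac{32}{1159} - - \frac{1052}{128329} = \frac{32}{1159} + \frac{1052}{128329} = \frac{5325796}{148733311}$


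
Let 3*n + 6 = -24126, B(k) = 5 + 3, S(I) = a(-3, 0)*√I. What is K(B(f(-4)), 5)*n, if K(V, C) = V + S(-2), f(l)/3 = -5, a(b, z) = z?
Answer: -64352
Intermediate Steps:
S(I) = 0 (S(I) = 0*√I = 0)
f(l) = -15 (f(l) = 3*(-5) = -15)
B(k) = 8
n = -8044 (n = -2 + (⅓)*(-24126) = -2 - 8042 = -8044)
K(V, C) = V (K(V, C) = V + 0 = V)
K(B(f(-4)), 5)*n = 8*(-8044) = -64352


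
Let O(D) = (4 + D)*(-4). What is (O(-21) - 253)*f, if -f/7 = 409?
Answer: 529655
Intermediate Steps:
f = -2863 (f = -7*409 = -2863)
O(D) = -16 - 4*D
(O(-21) - 253)*f = ((-16 - 4*(-21)) - 253)*(-2863) = ((-16 + 84) - 253)*(-2863) = (68 - 253)*(-2863) = -185*(-2863) = 529655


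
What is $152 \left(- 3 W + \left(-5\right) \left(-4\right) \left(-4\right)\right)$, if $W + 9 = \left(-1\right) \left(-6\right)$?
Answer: $-10792$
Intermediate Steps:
$W = -3$ ($W = -9 - -6 = -9 + 6 = -3$)
$152 \left(- 3 W + \left(-5\right) \left(-4\right) \left(-4\right)\right) = 152 \left(\left(-3\right) \left(-3\right) + \left(-5\right) \left(-4\right) \left(-4\right)\right) = 152 \left(9 + 20 \left(-4\right)\right) = 152 \left(9 - 80\right) = 152 \left(-71\right) = -10792$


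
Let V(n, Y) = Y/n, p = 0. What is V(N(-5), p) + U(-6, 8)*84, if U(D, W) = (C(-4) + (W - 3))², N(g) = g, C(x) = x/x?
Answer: 3024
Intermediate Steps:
C(x) = 1
U(D, W) = (-2 + W)² (U(D, W) = (1 + (W - 3))² = (1 + (-3 + W))² = (-2 + W)²)
V(N(-5), p) + U(-6, 8)*84 = 0/(-5) + (-2 + 8)²*84 = 0*(-⅕) + 6²*84 = 0 + 36*84 = 0 + 3024 = 3024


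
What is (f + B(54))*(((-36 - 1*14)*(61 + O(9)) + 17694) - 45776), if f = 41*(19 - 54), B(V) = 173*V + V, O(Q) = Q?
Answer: -251424302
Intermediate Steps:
B(V) = 174*V
f = -1435 (f = 41*(-35) = -1435)
(f + B(54))*(((-36 - 1*14)*(61 + O(9)) + 17694) - 45776) = (-1435 + 174*54)*(((-36 - 1*14)*(61 + 9) + 17694) - 45776) = (-1435 + 9396)*(((-36 - 14)*70 + 17694) - 45776) = 7961*((-50*70 + 17694) - 45776) = 7961*((-3500 + 17694) - 45776) = 7961*(14194 - 45776) = 7961*(-31582) = -251424302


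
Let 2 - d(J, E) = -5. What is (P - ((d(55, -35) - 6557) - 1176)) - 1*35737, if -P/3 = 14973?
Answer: -72930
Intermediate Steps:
P = -44919 (P = -3*14973 = -44919)
d(J, E) = 7 (d(J, E) = 2 - 1*(-5) = 2 + 5 = 7)
(P - ((d(55, -35) - 6557) - 1176)) - 1*35737 = (-44919 - ((7 - 6557) - 1176)) - 1*35737 = (-44919 - (-6550 - 1176)) - 35737 = (-44919 - 1*(-7726)) - 35737 = (-44919 + 7726) - 35737 = -37193 - 35737 = -72930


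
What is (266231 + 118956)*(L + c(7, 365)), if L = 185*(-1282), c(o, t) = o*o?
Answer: -91335926627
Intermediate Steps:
c(o, t) = o**2
L = -237170
(266231 + 118956)*(L + c(7, 365)) = (266231 + 118956)*(-237170 + 7**2) = 385187*(-237170 + 49) = 385187*(-237121) = -91335926627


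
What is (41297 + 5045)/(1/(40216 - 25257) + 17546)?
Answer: 693229978/262470615 ≈ 2.6412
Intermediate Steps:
(41297 + 5045)/(1/(40216 - 25257) + 17546) = 46342/(1/14959 + 17546) = 46342/(262470615/14959) = 46342*(14959/262470615) = 693229978/262470615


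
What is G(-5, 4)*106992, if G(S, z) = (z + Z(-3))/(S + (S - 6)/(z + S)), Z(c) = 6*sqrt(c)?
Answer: 71328 + 106992*I*sqrt(3) ≈ 71328.0 + 1.8532e+5*I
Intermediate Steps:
G(S, z) = (z + 6*I*sqrt(3))/(S + (-6 + S)/(S + z)) (G(S, z) = (z + 6*sqrt(-3))/(S + (S - 6)/(z + S)) = (z + 6*(I*sqrt(3)))/(S + (-6 + S)/(S + z)) = (z + 6*I*sqrt(3))/(S + (-6 + S)/(S + z)))
G(-5, 4)*106992 = ((4**2 - 5*4 + 6*I*(-5)*sqrt(3) + 6*I*4*sqrt(3))/(-6 - 5 + (-5)**2 - 5*4))*106992 = ((16 - 20 - 30*I*sqrt(3) + 24*I*sqrt(3))/(-6 - 5 + 25 - 20))*106992 = ((-4 - 6*I*sqrt(3))/(-6))*106992 = -(-4 - 6*I*sqrt(3))/6*106992 = (2/3 + I*sqrt(3))*106992 = 71328 + 106992*I*sqrt(3)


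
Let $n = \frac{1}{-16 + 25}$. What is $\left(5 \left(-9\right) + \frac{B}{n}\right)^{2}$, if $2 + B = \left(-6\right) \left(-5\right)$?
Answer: $42849$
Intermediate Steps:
$B = 28$ ($B = -2 - -30 = -2 + 30 = 28$)
$n = \frac{1}{9} \approx 0.11111$
$\left(5 \left(-9\right) + \frac{B}{n}\right)^{2} = \left(5 \left(-9\right) + 28 \frac{1}{\frac{1}{9}}\right)^{2} = \left(-45 + 28 \cdot 9\right)^{2} = \left(-45 + 252\right)^{2} = 207^{2} = 42849$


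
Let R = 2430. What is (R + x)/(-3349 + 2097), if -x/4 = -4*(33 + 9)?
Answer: -1551/626 ≈ -2.4776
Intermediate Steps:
x = 672 (x = -(-16)*(33 + 9) = -(-16)*42 = -4*(-168) = 672)
(R + x)/(-3349 + 2097) = (2430 + 672)/(-3349 + 2097) = 3102/(-1252) = 3102*(-1/1252) = -1551/626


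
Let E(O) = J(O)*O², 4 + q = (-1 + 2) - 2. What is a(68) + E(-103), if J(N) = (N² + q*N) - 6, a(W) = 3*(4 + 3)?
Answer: 117950883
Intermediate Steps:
a(W) = 21 (a(W) = 3*7 = 21)
q = -5 (q = -4 + ((-1 + 2) - 2) = -4 + (1 - 2) = -4 - 1 = -5)
J(N) = -6 + N² - 5*N (J(N) = (N² - 5*N) - 6 = -6 + N² - 5*N)
E(O) = O²*(-6 + O² - 5*O) (E(O) = (-6 + O² - 5*O)*O² = O²*(-6 + O² - 5*O))
a(68) + E(-103) = 21 + (-103)²*(-6 + (-103)² - 5*(-103)) = 21 + 10609*(-6 + 10609 + 515) = 21 + 10609*11118 = 21 + 117950862 = 117950883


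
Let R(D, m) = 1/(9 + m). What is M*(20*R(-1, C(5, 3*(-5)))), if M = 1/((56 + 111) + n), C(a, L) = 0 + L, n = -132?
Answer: -2/21 ≈ -0.095238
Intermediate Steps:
C(a, L) = L
M = 1/35 (M = 1/((56 + 111) - 132) = 1/(167 - 132) = 1/35 ≈ 0.028571)
M*(20*R(-1, C(5, 3*(-5)))) = (20/(9 + 3*(-5)))/35 = (20/(9 - 15))/35 = (20/(-6))/35 = (20*(-⅙))/35 = (1/35)*(-10/3) = -2/21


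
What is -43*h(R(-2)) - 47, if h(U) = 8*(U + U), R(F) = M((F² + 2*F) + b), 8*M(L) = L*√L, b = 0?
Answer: -47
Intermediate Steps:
M(L) = L^(3/2)/8 (M(L) = (L*√L)/8 = L^(3/2)/8)
R(F) = (F² + 2*F)^(3/2)/8 (R(F) = ((F² + 2*F) + 0)^(3/2)/8 = (F² + 2*F)^(3/2)/8)
h(U) = 16*U (h(U) = 8*(2*U) = 16*U)
-43*h(R(-2)) - 47 = -688*(-2*(2 - 2))^(3/2)/8 - 47 = -688*(-2*0)^(3/2)/8 - 47 = -688*0^(3/2)/8 - 47 = -688*(⅛)*0 - 47 = -688*0 - 47 = -43*0 - 47 = 0 - 47 = -47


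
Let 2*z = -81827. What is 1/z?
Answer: -2/81827 ≈ -2.4442e-5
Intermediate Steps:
z = -81827/2 (z = (½)*(-81827) = -81827/2 ≈ -40914.)
1/z = 1/(-81827/2) = -2/81827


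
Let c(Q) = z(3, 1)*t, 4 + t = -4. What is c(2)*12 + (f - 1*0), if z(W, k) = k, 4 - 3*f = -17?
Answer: -89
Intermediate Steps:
f = 7 (f = 4/3 - ⅓*(-17) = 4/3 + 17/3 = 7)
t = -8 (t = -4 - 4 = -8)
c(Q) = -8 (c(Q) = 1*(-8) = -8)
c(2)*12 + (f - 1*0) = -8*12 + (7 - 1*0) = -96 + (7 + 0) = -96 + 7 = -89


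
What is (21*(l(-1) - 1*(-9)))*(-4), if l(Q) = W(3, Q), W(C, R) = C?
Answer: -1008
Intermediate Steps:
l(Q) = 3
(21*(l(-1) - 1*(-9)))*(-4) = (21*(3 - 1*(-9)))*(-4) = (21*(3 + 9))*(-4) = (21*12)*(-4) = 252*(-4) = -1008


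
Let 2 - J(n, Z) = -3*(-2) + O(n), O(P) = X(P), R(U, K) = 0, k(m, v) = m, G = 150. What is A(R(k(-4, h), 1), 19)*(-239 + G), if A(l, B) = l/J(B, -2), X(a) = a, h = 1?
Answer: 0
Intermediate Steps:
O(P) = P
J(n, Z) = -4 - n (J(n, Z) = 2 - (-3*(-2) + n) = 2 - (6 + n) = 2 + (-6 - n) = -4 - n)
A(l, B) = l/(-4 - B)
A(R(k(-4, h), 1), 19)*(-239 + G) = (-1*0/(4 + 19))*(-239 + 150) = -1*0/23*(-89) = -1*0*1/23*(-89) = 0*(-89) = 0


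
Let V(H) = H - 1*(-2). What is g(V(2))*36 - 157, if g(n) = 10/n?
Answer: -67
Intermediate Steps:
V(H) = 2 + H (V(H) = H + 2 = 2 + H)
g(V(2))*36 - 157 = (10/(2 + 2))*36 - 157 = (10/4)*36 - 157 = (10*(¼))*36 - 157 = (5/2)*36 - 157 = 90 - 157 = -67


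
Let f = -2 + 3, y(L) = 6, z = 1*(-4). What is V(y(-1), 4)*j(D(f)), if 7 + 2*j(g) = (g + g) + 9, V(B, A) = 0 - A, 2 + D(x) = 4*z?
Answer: 68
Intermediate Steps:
z = -4
f = 1
D(x) = -18 (D(x) = -2 + 4*(-4) = -2 - 16 = -18)
V(B, A) = -A
j(g) = 1 + g (j(g) = -7/2 + ((g + g) + 9)/2 = -7/2 + (2*g + 9)/2 = -7/2 + (9 + 2*g)/2 = -7/2 + (9/2 + g) = 1 + g)
V(y(-1), 4)*j(D(f)) = (-1*4)*(1 - 18) = -4*(-17) = 68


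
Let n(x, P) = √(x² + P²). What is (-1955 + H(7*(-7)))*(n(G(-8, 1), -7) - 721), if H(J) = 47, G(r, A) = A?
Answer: 1375668 - 9540*√2 ≈ 1.3622e+6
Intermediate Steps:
n(x, P) = √(P² + x²)
(-1955 + H(7*(-7)))*(n(G(-8, 1), -7) - 721) = (-1955 + 47)*(√((-7)² + 1²) - 721) = -1908*(√(49 + 1) - 721) = -1908*(√50 - 721) = -1908*(5*√2 - 721) = -1908*(-721 + 5*√2) = 1375668 - 9540*√2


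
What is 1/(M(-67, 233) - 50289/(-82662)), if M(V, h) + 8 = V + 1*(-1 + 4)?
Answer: -27554/1967125 ≈ -0.014007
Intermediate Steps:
M(V, h) = -5 + V (M(V, h) = -8 + (V + 1*(-1 + 4)) = -8 + (V + 1*3) = -8 + (V + 3) = -8 + (3 + V) = -5 + V)
1/(M(-67, 233) - 50289/(-82662)) = 1/((-5 - 67) - 50289/(-82662)) = 1/(-72 - 50289*(-1/82662)) = 1/(-72 + 16763/27554) = 1/(-1967125/27554) = -27554/1967125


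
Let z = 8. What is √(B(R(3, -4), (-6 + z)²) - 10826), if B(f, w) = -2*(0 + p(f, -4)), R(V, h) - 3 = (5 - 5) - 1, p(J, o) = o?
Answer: 3*I*√1202 ≈ 104.01*I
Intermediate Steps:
R(V, h) = 2 (R(V, h) = 3 + ((5 - 5) - 1) = 3 + (0 - 1) = 3 - 1 = 2)
B(f, w) = 8 (B(f, w) = -2*(0 - 4) = -2*(-4) = 8)
√(B(R(3, -4), (-6 + z)²) - 10826) = √(8 - 10826) = √(-10818) = 3*I*√1202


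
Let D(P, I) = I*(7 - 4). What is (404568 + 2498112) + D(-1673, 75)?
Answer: 2902905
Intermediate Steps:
D(P, I) = 3*I (D(P, I) = I*3 = 3*I)
(404568 + 2498112) + D(-1673, 75) = (404568 + 2498112) + 3*75 = 2902680 + 225 = 2902905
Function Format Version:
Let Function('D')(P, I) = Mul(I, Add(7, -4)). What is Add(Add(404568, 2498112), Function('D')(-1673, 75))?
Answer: 2902905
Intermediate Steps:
Function('D')(P, I) = Mul(3, I) (Function('D')(P, I) = Mul(I, 3) = Mul(3, I))
Add(Add(404568, 2498112), Function('D')(-1673, 75)) = Add(Add(404568, 2498112), Mul(3, 75)) = Add(2902680, 225) = 2902905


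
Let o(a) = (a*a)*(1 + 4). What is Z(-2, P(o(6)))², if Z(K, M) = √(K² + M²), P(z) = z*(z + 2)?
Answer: 1073217604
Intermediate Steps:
o(a) = 5*a² (o(a) = a²*5 = 5*a²)
P(z) = z*(2 + z)
Z(-2, P(o(6)))² = (√((-2)² + ((5*6²)*(2 + 5*6²))²))² = (√(4 + ((5*36)*(2 + 5*36))²))² = (√(4 + (180*(2 + 180))²))² = (√(4 + (180*182)²))² = (√(4 + 32760²))² = (√(4 + 1073217600))² = (√1073217604)² = (2*√268304401)² = 1073217604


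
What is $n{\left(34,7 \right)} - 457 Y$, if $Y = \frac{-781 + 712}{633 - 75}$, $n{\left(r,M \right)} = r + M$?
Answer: $\frac{18137}{186} \approx 97.511$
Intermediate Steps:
$n{\left(r,M \right)} = M + r$
$Y = - \frac{23}{186}$ ($Y = - \frac{69}{558} = \left(-69\right) \frac{1}{558} = - \frac{23}{186} \approx -0.12366$)
$n{\left(34,7 \right)} - 457 Y = \left(7 + 34\right) - - \frac{10511}{186} = 41 + \frac{10511}{186} = \frac{18137}{186}$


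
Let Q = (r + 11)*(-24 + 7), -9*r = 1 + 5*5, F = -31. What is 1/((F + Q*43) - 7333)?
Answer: -9/119639 ≈ -7.5226e-5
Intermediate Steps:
r = -26/9 (r = -(1 + 5*5)/9 = -(1 + 25)/9 = -⅑*26 = -26/9 ≈ -2.8889)
Q = -1241/9 (Q = (-26/9 + 11)*(-24 + 7) = (73/9)*(-17) = -1241/9 ≈ -137.89)
1/((F + Q*43) - 7333) = 1/((-31 - 1241/9*43) - 7333) = 1/((-31 - 53363/9) - 7333) = 1/(-53642/9 - 7333) = 1/(-119639/9) = -9/119639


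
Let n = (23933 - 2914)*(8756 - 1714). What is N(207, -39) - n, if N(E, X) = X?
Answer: -148015837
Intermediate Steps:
n = 148015798 (n = 21019*7042 = 148015798)
N(207, -39) - n = -39 - 1*148015798 = -39 - 148015798 = -148015837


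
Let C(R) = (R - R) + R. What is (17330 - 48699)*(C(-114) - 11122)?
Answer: 352462084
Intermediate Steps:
C(R) = R (C(R) = 0 + R = R)
(17330 - 48699)*(C(-114) - 11122) = (17330 - 48699)*(-114 - 11122) = -31369*(-11236) = 352462084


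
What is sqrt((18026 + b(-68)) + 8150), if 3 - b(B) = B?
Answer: sqrt(26247) ≈ 162.01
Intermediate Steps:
b(B) = 3 - B
sqrt((18026 + b(-68)) + 8150) = sqrt((18026 + (3 - 1*(-68))) + 8150) = sqrt((18026 + (3 + 68)) + 8150) = sqrt((18026 + 71) + 8150) = sqrt(18097 + 8150) = sqrt(26247)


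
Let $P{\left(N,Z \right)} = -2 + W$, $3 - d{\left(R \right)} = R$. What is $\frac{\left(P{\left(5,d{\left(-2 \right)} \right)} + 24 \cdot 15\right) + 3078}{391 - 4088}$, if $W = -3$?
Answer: $- \frac{3433}{3697} \approx -0.92859$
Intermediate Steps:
$d{\left(R \right)} = 3 - R$
$P{\left(N,Z \right)} = -5$ ($P{\left(N,Z \right)} = -2 - 3 = -5$)
$\frac{\left(P{\left(5,d{\left(-2 \right)} \right)} + 24 \cdot 15\right) + 3078}{391 - 4088} = \frac{\left(-5 + 24 \cdot 15\right) + 3078}{391 - 4088} = \frac{\left(-5 + 360\right) + 3078}{-3697} = \left(355 + 3078\right) \left(- \frac{1}{3697}\right) = 3433 \left(- \frac{1}{3697}\right) = - \frac{3433}{3697}$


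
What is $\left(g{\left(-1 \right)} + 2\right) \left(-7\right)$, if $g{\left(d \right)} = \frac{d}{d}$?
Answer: $-21$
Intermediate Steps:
$g{\left(d \right)} = 1$
$\left(g{\left(-1 \right)} + 2\right) \left(-7\right) = \left(1 + 2\right) \left(-7\right) = 3 \left(-7\right) = -21$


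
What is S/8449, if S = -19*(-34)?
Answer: 38/497 ≈ 0.076459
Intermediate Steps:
S = 646
S/8449 = 646/8449 = 646*(1/8449) = 38/497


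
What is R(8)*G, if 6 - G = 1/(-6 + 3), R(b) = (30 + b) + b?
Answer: 874/3 ≈ 291.33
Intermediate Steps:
R(b) = 30 + 2*b
G = 19/3 (G = 6 - 1/(-6 + 3) = 6 - 1/(-3) = 6 - 1*(-⅓) = 6 + ⅓ = 19/3 ≈ 6.3333)
R(8)*G = (30 + 2*8)*(19/3) = (30 + 16)*(19/3) = 46*(19/3) = 874/3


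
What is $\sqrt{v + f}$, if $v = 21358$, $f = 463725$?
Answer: $\sqrt{485083} \approx 696.48$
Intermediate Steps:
$\sqrt{v + f} = \sqrt{21358 + 463725} = \sqrt{485083}$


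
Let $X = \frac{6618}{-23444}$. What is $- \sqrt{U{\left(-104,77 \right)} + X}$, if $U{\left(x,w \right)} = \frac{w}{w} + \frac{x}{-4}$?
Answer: $- \frac{\sqrt{3671154570}}{11722} \approx -5.1689$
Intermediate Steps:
$U{\left(x,w \right)} = 1 - \frac{x}{4}$ ($U{\left(x,w \right)} = 1 + x \left(- \frac{1}{4}\right) = 1 - \frac{x}{4}$)
$X = - \frac{3309}{11722}$ ($X = 6618 \left(- \frac{1}{23444}\right) = - \frac{3309}{11722} \approx -0.28229$)
$- \sqrt{U{\left(-104,77 \right)} + X} = - \sqrt{\left(1 - -26\right) - \frac{3309}{11722}} = - \sqrt{\left(1 + 26\right) - \frac{3309}{11722}} = - \sqrt{27 - \frac{3309}{11722}} = - \sqrt{\frac{313185}{11722}} = - \frac{\sqrt{3671154570}}{11722}$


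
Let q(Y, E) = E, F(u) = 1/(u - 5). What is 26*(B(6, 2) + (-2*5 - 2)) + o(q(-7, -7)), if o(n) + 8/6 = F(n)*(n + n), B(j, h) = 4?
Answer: -1249/6 ≈ -208.17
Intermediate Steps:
F(u) = 1/(-5 + u)
o(n) = -4/3 + 2*n/(-5 + n) (o(n) = -4/3 + (n + n)/(-5 + n) = -4/3 + (2*n)/(-5 + n) = -4/3 + 2*n/(-5 + n))
26*(B(6, 2) + (-2*5 - 2)) + o(q(-7, -7)) = 26*(4 + (-2*5 - 2)) + 2*(10 - 7)/(3*(-5 - 7)) = 26*(4 + (-10 - 2)) + (2/3)*3/(-12) = 26*(4 - 12) + (2/3)*(-1/12)*3 = 26*(-8) - 1/6 = -208 - 1/6 = -1249/6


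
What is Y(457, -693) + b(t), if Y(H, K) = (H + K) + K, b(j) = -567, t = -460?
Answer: -1496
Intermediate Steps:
Y(H, K) = H + 2*K
Y(457, -693) + b(t) = (457 + 2*(-693)) - 567 = (457 - 1386) - 567 = -929 - 567 = -1496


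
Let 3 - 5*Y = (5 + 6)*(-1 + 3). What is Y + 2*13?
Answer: 111/5 ≈ 22.200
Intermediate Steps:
Y = -19/5 (Y = 3/5 - (5 + 6)*(-1 + 3)/5 = 3/5 - 11*2/5 = 3/5 - 1/5*22 = 3/5 - 22/5 = -19/5 ≈ -3.8000)
Y + 2*13 = -19/5 + 2*13 = -19/5 + 26 = 111/5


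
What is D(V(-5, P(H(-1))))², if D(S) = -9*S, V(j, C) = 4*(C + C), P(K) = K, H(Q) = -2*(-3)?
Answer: 186624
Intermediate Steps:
H(Q) = 6
V(j, C) = 8*C (V(j, C) = 4*(2*C) = 8*C)
D(V(-5, P(H(-1))))² = (-72*6)² = (-9*48)² = (-432)² = 186624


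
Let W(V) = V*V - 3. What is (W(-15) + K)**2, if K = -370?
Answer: 21904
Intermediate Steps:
W(V) = -3 + V**2 (W(V) = V**2 - 3 = -3 + V**2)
(W(-15) + K)**2 = ((-3 + (-15)**2) - 370)**2 = ((-3 + 225) - 370)**2 = (222 - 370)**2 = (-148)**2 = 21904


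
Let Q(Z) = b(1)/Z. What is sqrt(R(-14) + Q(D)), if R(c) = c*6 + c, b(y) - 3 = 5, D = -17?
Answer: 3*I*sqrt(3162)/17 ≈ 9.9232*I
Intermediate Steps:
b(y) = 8 (b(y) = 3 + 5 = 8)
Q(Z) = 8/Z
R(c) = 7*c (R(c) = 6*c + c = 7*c)
sqrt(R(-14) + Q(D)) = sqrt(7*(-14) + 8/(-17)) = sqrt(-98 + 8*(-1/17)) = sqrt(-98 - 8/17) = sqrt(-1674/17) = 3*I*sqrt(3162)/17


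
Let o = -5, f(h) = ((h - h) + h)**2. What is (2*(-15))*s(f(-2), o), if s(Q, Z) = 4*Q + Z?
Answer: -330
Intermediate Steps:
f(h) = h**2 (f(h) = (0 + h)**2 = h**2)
s(Q, Z) = Z + 4*Q
(2*(-15))*s(f(-2), o) = (2*(-15))*(-5 + 4*(-2)**2) = -30*(-5 + 4*4) = -30*(-5 + 16) = -30*11 = -330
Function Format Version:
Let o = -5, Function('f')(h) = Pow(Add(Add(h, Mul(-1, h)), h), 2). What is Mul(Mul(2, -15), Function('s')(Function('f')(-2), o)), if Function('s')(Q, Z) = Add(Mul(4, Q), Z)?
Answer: -330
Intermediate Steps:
Function('f')(h) = Pow(h, 2) (Function('f')(h) = Pow(Add(0, h), 2) = Pow(h, 2))
Function('s')(Q, Z) = Add(Z, Mul(4, Q))
Mul(Mul(2, -15), Function('s')(Function('f')(-2), o)) = Mul(Mul(2, -15), Add(-5, Mul(4, Pow(-2, 2)))) = Mul(-30, Add(-5, Mul(4, 4))) = Mul(-30, Add(-5, 16)) = Mul(-30, 11) = -330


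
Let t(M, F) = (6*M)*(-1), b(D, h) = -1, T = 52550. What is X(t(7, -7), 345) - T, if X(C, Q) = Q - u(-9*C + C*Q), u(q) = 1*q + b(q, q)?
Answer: -38092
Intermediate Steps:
t(M, F) = -6*M
u(q) = -1 + q (u(q) = 1*q - 1 = q - 1 = -1 + q)
X(C, Q) = 1 + Q + 9*C - C*Q (X(C, Q) = Q - (-1 + (-9*C + C*Q)) = Q - (-1 - 9*C + C*Q) = Q + (1 + 9*C - C*Q) = 1 + Q + 9*C - C*Q)
X(t(7, -7), 345) - T = (1 + 345 - (-6*7)*(-9 + 345)) - 1*52550 = (1 + 345 - 1*(-42)*336) - 52550 = (1 + 345 + 14112) - 52550 = 14458 - 52550 = -38092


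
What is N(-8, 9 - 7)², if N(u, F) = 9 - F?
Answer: 49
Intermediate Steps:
N(-8, 9 - 7)² = (9 - (9 - 7))² = (9 - 1*2)² = (9 - 2)² = 7² = 49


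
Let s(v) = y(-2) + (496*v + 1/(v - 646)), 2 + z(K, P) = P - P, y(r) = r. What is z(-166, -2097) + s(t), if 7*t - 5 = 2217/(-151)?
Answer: -499104181169/723288188 ≈ -690.05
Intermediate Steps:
z(K, P) = -2 (z(K, P) = -2 + (P - P) = -2 + 0 = -2)
t = -1462/1057 (t = 5/7 + (2217/(-151))/7 = 5/7 + (2217*(-1/151))/7 = 5/7 + (1/7)*(-2217/151) = 5/7 - 2217/1057 = -1462/1057 ≈ -1.3832)
s(v) = -2 + 1/(-646 + v) + 496*v (s(v) = -2 + (496*v + 1/(v - 646)) = -2 + (496*v + 1/(-646 + v)) = -2 + (1/(-646 + v) + 496*v) = -2 + 1/(-646 + v) + 496*v)
z(-166, -2097) + s(t) = -2 + (1293 - 320418*(-1462/1057) + 496*(-1462/1057)**2)/(-646 - 1462/1057) = -2 + (1293 + 66921588/151 + 496*(2137444/1117249))/(-684284/1057) = -2 - 1057*(1293 + 66921588/151 + 1060172224/1117249)/684284 = -2 - 1057/684284*497657604793/1117249 = -2 - 497657604793/723288188 = -499104181169/723288188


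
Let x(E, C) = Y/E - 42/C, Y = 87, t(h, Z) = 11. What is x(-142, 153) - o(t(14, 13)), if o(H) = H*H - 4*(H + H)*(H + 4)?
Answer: 8676733/7242 ≈ 1198.1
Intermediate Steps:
x(E, C) = -42/C + 87/E (x(E, C) = 87/E - 42/C = -42/C + 87/E)
o(H) = H² - 8*H*(4 + H) (o(H) = H² - 4*2*H*(4 + H) = H² - 8*H*(4 + H))
x(-142, 153) - o(t(14, 13)) = (-42/153 + 87/(-142)) - (-1)*11*(32 + 7*11) = (-42*1/153 + 87*(-1/142)) - (-1)*11*(32 + 77) = (-14/51 - 87/142) - (-1)*11*109 = -6425/7242 - 1*(-1199) = -6425/7242 + 1199 = 8676733/7242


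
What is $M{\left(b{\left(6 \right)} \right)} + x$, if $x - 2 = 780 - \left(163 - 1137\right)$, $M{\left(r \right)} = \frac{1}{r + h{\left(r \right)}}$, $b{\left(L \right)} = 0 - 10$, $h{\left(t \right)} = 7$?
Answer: $\frac{5267}{3} \approx 1755.7$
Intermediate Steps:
$b{\left(L \right)} = -10$ ($b{\left(L \right)} = 0 - 10 = -10$)
$M{\left(r \right)} = \frac{1}{7 + r}$ ($M{\left(r \right)} = \frac{1}{r + 7} = \frac{1}{7 + r}$)
$x = 1756$ ($x = 2 + \left(780 - \left(163 - 1137\right)\right) = 2 + \left(780 - -974\right) = 2 + \left(780 + 974\right) = 2 + 1754 = 1756$)
$M{\left(b{\left(6 \right)} \right)} + x = \frac{1}{7 - 10} + 1756 = \frac{1}{-3} + 1756 = - \frac{1}{3} + 1756 = \frac{5267}{3}$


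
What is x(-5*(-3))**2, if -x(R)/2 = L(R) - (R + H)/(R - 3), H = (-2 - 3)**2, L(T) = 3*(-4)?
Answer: 8464/9 ≈ 940.44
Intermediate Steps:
L(T) = -12
H = 25 (H = (-5)**2 = 25)
x(R) = 24 + 2*(25 + R)/(-3 + R) (x(R) = -2*(-12 - (R + 25)/(R - 3)) = -2*(-12 - (25 + R)/(-3 + R)) = 24 + 2*(25 + R)/(-3 + R))
x(-5*(-3))**2 = (2*(-11 + 13*(-5*(-3)))/(-3 - 5*(-3)))**2 = (2*(-11 + 13*15)/(-3 + 15))**2 = (2*(-11 + 195)/12)**2 = (2*(1/12)*184)**2 = (92/3)**2 = 8464/9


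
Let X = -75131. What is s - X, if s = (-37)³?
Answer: 24478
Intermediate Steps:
s = -50653
s - X = -50653 - 1*(-75131) = -50653 + 75131 = 24478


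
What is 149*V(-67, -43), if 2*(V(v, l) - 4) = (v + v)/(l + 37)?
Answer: 13559/6 ≈ 2259.8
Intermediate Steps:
V(v, l) = 4 + v/(37 + l) (V(v, l) = 4 + ((v + v)/(l + 37))/2 = 4 + ((2*v)/(37 + l))/2 = 4 + (2*v/(37 + l))/2 = 4 + v/(37 + l))
149*V(-67, -43) = 149*((148 - 67 + 4*(-43))/(37 - 43)) = 149*((148 - 67 - 172)/(-6)) = 149*(-⅙*(-91)) = 149*(91/6) = 13559/6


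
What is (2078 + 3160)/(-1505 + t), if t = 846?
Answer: -5238/659 ≈ -7.9484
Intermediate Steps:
(2078 + 3160)/(-1505 + t) = (2078 + 3160)/(-1505 + 846) = 5238/(-659) = 5238*(-1/659) = -5238/659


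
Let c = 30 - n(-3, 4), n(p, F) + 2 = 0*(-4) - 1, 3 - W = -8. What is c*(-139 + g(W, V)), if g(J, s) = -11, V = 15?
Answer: -4950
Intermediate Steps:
W = 11 (W = 3 - 1*(-8) = 3 + 8 = 11)
n(p, F) = -3 (n(p, F) = -2 + (0*(-4) - 1) = -2 + (0 - 1) = -2 - 1 = -3)
c = 33 (c = 30 - 1*(-3) = 30 + 3 = 33)
c*(-139 + g(W, V)) = 33*(-139 - 11) = 33*(-150) = -4950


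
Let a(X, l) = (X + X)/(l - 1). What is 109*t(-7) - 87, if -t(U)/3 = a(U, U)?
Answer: -2637/4 ≈ -659.25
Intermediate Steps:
a(X, l) = 2*X/(-1 + l) (a(X, l) = (2*X)/(-1 + l) = 2*X/(-1 + l))
t(U) = -6*U/(-1 + U)
109*t(-7) - 87 = 109*(-6*(-7)/(-1 - 7)) - 87 = 109*(-6*(-7)/(-8)) - 87 = 109*(-6*(-7)*(-1/8)) - 87 = 109*(-21/4) - 87 = -2289/4 - 87 = -2637/4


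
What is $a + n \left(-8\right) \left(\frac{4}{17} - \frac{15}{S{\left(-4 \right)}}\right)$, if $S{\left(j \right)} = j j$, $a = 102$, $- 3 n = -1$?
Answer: $\frac{10595}{102} \approx 103.87$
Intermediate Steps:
$n = \frac{1}{3}$ ($n = \left(- \frac{1}{3}\right) \left(-1\right) = \frac{1}{3} \approx 0.33333$)
$S{\left(j \right)} = j^{2}$
$a + n \left(-8\right) \left(\frac{4}{17} - \frac{15}{S{\left(-4 \right)}}\right) = 102 + \frac{1}{3} \left(-8\right) \left(\frac{4}{17} - \frac{15}{\left(-4\right)^{2}}\right) = 102 - \frac{8 \left(4 \cdot \frac{1}{17} - \frac{15}{16}\right)}{3} = 102 - \frac{8 \left(\frac{4}{17} - \frac{15}{16}\right)}{3} = 102 - - \frac{191}{102} = 102 + \frac{191}{102} = \frac{10595}{102}$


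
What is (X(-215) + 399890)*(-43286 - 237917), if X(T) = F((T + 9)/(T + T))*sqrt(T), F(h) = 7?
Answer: -112450267670 - 1968421*I*sqrt(215) ≈ -1.1245e+11 - 2.8863e+7*I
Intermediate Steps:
X(T) = 7*sqrt(T)
(X(-215) + 399890)*(-43286 - 237917) = (7*sqrt(-215) + 399890)*(-43286 - 237917) = (7*(I*sqrt(215)) + 399890)*(-281203) = (7*I*sqrt(215) + 399890)*(-281203) = (399890 + 7*I*sqrt(215))*(-281203) = -112450267670 - 1968421*I*sqrt(215)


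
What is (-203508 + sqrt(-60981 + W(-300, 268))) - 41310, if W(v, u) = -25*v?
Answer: -244818 + I*sqrt(53481) ≈ -2.4482e+5 + 231.26*I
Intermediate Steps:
(-203508 + sqrt(-60981 + W(-300, 268))) - 41310 = (-203508 + sqrt(-60981 - 25*(-300))) - 41310 = (-203508 + sqrt(-60981 + 7500)) - 41310 = (-203508 + sqrt(-53481)) - 41310 = (-203508 + I*sqrt(53481)) - 41310 = -244818 + I*sqrt(53481)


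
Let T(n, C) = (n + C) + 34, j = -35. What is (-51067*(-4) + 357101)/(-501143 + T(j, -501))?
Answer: -187123/167215 ≈ -1.1191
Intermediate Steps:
T(n, C) = 34 + C + n (T(n, C) = (C + n) + 34 = 34 + C + n)
(-51067*(-4) + 357101)/(-501143 + T(j, -501)) = (-51067*(-4) + 357101)/(-501143 + (34 - 501 - 35)) = (204268 + 357101)/(-501143 - 502) = 561369/(-501645) = 561369*(-1/501645) = -187123/167215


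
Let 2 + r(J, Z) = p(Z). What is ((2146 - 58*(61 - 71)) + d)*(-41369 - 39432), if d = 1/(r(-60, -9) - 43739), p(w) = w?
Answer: -1376647025957/6250 ≈ -2.2026e+8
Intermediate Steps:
r(J, Z) = -2 + Z
d = -1/43750 (d = 1/((-2 - 9) - 43739) = 1/(-11 - 43739) = 1/(-43750) = -1/43750 ≈ -2.2857e-5)
((2146 - 58*(61 - 71)) + d)*(-41369 - 39432) = ((2146 - 58*(61 - 71)) - 1/43750)*(-41369 - 39432) = ((2146 - 58*(-10)) - 1/43750)*(-80801) = ((2146 - 1*(-580)) - 1/43750)*(-80801) = ((2146 + 580) - 1/43750)*(-80801) = (2726 - 1/43750)*(-80801) = (119262499/43750)*(-80801) = -1376647025957/6250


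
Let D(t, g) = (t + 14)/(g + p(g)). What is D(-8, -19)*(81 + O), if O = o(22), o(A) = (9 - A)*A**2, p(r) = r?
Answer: 18633/19 ≈ 980.68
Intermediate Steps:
o(A) = A**2*(9 - A)
O = -6292 (O = 22**2*(9 - 1*22) = 484*(9 - 22) = 484*(-13) = -6292)
D(t, g) = (14 + t)/(2*g) (D(t, g) = (t + 14)/(g + g) = (14 + t)/((2*g)) = (14 + t)*(1/(2*g)) = (14 + t)/(2*g))
D(-8, -19)*(81 + O) = ((1/2)*(14 - 8)/(-19))*(81 - 6292) = ((1/2)*(-1/19)*6)*(-6211) = -3/19*(-6211) = 18633/19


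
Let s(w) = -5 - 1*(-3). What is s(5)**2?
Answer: 4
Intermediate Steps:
s(w) = -2 (s(w) = -5 + 3 = -2)
s(5)**2 = (-2)**2 = 4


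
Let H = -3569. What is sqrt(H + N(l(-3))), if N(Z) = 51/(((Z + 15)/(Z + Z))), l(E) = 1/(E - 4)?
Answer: I*sqrt(2413307)/26 ≈ 59.749*I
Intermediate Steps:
l(E) = 1/(-4 + E)
N(Z) = 102*Z/(15 + Z) (N(Z) = 51/(((15 + Z)/((2*Z)))) = 51/(((15 + Z)*(1/(2*Z)))) = 51/(((15 + Z)/(2*Z))) = 51*(2*Z/(15 + Z)) = 102*Z/(15 + Z))
sqrt(H + N(l(-3))) = sqrt(-3569 + 102/((-4 - 3)*(15 + 1/(-4 - 3)))) = sqrt(-3569 + 102/(-7*(15 + 1/(-7)))) = sqrt(-3569 + 102*(-1/7)/(15 - 1/7)) = sqrt(-3569 + 102*(-1/7)/(104/7)) = sqrt(-3569 + 102*(-1/7)*(7/104)) = sqrt(-3569 - 51/52) = sqrt(-185639/52) = I*sqrt(2413307)/26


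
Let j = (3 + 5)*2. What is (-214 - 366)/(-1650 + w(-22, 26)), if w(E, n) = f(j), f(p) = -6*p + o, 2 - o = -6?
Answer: 290/869 ≈ 0.33372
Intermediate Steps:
o = 8 (o = 2 - 1*(-6) = 2 + 6 = 8)
j = 16 (j = 8*2 = 16)
f(p) = 8 - 6*p (f(p) = -6*p + 8 = 8 - 6*p)
w(E, n) = -88 (w(E, n) = 8 - 6*16 = 8 - 96 = -88)
(-214 - 366)/(-1650 + w(-22, 26)) = (-214 - 366)/(-1650 - 88) = -580/(-1738) = -580*(-1/1738) = 290/869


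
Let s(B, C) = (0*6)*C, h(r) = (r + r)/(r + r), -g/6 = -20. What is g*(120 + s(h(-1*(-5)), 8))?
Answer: 14400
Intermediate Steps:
g = 120 (g = -6*(-20) = 120)
h(r) = 1 (h(r) = (2*r)/((2*r)) = (2*r)*(1/(2*r)) = 1)
s(B, C) = 0 (s(B, C) = 0*C = 0)
g*(120 + s(h(-1*(-5)), 8)) = 120*(120 + 0) = 120*120 = 14400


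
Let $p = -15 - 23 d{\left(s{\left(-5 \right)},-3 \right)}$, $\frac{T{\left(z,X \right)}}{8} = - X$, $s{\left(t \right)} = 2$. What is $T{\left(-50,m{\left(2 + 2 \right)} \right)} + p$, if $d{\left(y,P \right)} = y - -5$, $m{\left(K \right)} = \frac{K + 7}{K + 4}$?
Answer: $-187$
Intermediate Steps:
$m{\left(K \right)} = \frac{7 + K}{4 + K}$
$d{\left(y,P \right)} = 5 + y$ ($d{\left(y,P \right)} = y + 5 = 5 + y$)
$T{\left(z,X \right)} = - 8 X$ ($T{\left(z,X \right)} = 8 \left(- X\right) = - 8 X$)
$p = -176$ ($p = -15 - 23 \left(5 + 2\right) = -15 - 161 = -176$)
$T{\left(-50,m{\left(2 + 2 \right)} \right)} + p = - 8 \frac{7 + \left(2 + 2\right)}{4 + \left(2 + 2\right)} - 176 = - 8 \frac{7 + 4}{4 + 4} - 176 = - 8 \cdot \frac{1}{8} \cdot 11 - 176 = \left(-8\right) \frac{11}{8} - 176 = -11 - 176 = -187$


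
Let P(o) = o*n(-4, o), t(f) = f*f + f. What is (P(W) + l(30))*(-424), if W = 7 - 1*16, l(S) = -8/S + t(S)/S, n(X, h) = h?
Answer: -710624/15 ≈ -47375.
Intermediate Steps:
t(f) = f + f² (t(f) = f² + f = f + f²)
l(S) = 1 + S - 8/S (l(S) = -8/S + (S*(1 + S))/S = -8/S + (1 + S) = 1 + S - 8/S)
W = -9 (W = 7 - 16 = -9)
P(o) = o² (P(o) = o*o = o²)
(P(W) + l(30))*(-424) = ((-9)² + (1 + 30 - 8/30))*(-424) = (81 + (1 + 30 - 8*1/30))*(-424) = (81 + (1 + 30 - 4/15))*(-424) = (81 + 461/15)*(-424) = (1676/15)*(-424) = -710624/15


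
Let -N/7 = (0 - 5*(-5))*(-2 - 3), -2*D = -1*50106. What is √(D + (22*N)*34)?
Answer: √679553 ≈ 824.35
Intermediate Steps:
D = 25053 (D = -(-1)*50106/2 = -½*(-50106) = 25053)
N = 875 (N = -7*(0 - 5*(-5))*(-2 - 3) = -7*(0 + 25)*(-5) = -175*(-5) = -7*(-125) = 875)
√(D + (22*N)*34) = √(25053 + (22*875)*34) = √(25053 + 19250*34) = √(25053 + 654500) = √679553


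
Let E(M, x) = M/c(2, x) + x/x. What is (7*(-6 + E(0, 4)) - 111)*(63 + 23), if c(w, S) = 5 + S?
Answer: -12556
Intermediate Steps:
E(M, x) = 1 + M/(5 + x) (E(M, x) = M/(5 + x) + x/x = M/(5 + x) + 1 = 1 + M/(5 + x))
(7*(-6 + E(0, 4)) - 111)*(63 + 23) = (7*(-6 + (5 + 0 + 4)/(5 + 4)) - 111)*(63 + 23) = (7*(-6 + 9/9) - 111)*86 = (7*(-6 + (⅑)*9) - 111)*86 = (7*(-6 + 1) - 111)*86 = (7*(-5) - 111)*86 = (-35 - 111)*86 = -146*86 = -12556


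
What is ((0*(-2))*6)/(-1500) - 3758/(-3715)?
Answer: 3758/3715 ≈ 1.0116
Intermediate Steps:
((0*(-2))*6)/(-1500) - 3758/(-3715) = (0*6)*(-1/1500) - 3758*(-1/3715) = 0*(-1/1500) + 3758/3715 = 0 + 3758/3715 = 3758/3715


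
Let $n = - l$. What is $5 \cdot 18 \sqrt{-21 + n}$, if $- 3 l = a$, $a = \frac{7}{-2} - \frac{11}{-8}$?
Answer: $\frac{15 i \sqrt{3126}}{2} \approx 419.33 i$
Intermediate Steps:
$a = - \frac{17}{8}$ ($a = 7 \left(- \frac{1}{2}\right) - - \frac{11}{8} = - \frac{7}{2} + \frac{11}{8} = - \frac{17}{8} \approx -2.125$)
$l = \frac{17}{24}$ ($l = \left(- \frac{1}{3}\right) \left(- \frac{17}{8}\right) = \frac{17}{24} \approx 0.70833$)
$n = - \frac{17}{24}$ ($n = \left(-1\right) \frac{17}{24} = - \frac{17}{24} \approx -0.70833$)
$5 \cdot 18 \sqrt{-21 + n} = 5 \cdot 18 \sqrt{-21 - \frac{17}{24}} = 90 \sqrt{- \frac{521}{24}} = 90 \frac{i \sqrt{3126}}{12} = \frac{15 i \sqrt{3126}}{2}$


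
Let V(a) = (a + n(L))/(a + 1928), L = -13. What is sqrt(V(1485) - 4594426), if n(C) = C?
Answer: 3*I*sqrt(5946498139162)/3413 ≈ 2143.5*I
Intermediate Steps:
V(a) = (-13 + a)/(1928 + a) (V(a) = (a - 13)/(a + 1928) = (-13 + a)/(1928 + a))
sqrt(V(1485) - 4594426) = sqrt((-13 + 1485)/(1928 + 1485) - 4594426) = sqrt(1472/3413 - 4594426) = sqrt(-15680774466/3413) = 3*I*sqrt(5946498139162)/3413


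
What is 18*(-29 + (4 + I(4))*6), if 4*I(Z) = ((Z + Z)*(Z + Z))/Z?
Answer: 342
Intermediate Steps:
I(Z) = Z (I(Z) = (((Z + Z)*(Z + Z))/Z)/4 = (((2*Z)*(2*Z))/Z)/4 = ((4*Z**2)/Z)/4 = (4*Z)/4 = Z)
18*(-29 + (4 + I(4))*6) = 18*(-29 + (4 + 4)*6) = 18*(-29 + 8*6) = 18*(-29 + 48) = 18*19 = 342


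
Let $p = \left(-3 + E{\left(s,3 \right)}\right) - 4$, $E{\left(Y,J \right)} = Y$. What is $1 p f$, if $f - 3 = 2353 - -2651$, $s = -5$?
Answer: $-60084$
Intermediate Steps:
$p = -12$ ($p = \left(-3 - 5\right) - 4 = -8 - 4 = -12$)
$f = 5007$ ($f = 3 + \left(2353 - -2651\right) = 3 + \left(2353 + 2651\right) = 3 + 5004 = 5007$)
$1 p f = 1 \left(-12\right) 5007 = \left(-12\right) 5007 = -60084$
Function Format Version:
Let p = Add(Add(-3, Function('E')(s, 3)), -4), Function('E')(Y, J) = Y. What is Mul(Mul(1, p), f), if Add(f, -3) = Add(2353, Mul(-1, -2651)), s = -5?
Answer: -60084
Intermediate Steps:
p = -12 (p = Add(Add(-3, -5), -4) = Add(-8, -4) = -12)
f = 5007 (f = Add(3, Add(2353, Mul(-1, -2651))) = Add(3, Add(2353, 2651)) = Add(3, 5004) = 5007)
Mul(Mul(1, p), f) = Mul(Mul(1, -12), 5007) = Mul(-12, 5007) = -60084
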